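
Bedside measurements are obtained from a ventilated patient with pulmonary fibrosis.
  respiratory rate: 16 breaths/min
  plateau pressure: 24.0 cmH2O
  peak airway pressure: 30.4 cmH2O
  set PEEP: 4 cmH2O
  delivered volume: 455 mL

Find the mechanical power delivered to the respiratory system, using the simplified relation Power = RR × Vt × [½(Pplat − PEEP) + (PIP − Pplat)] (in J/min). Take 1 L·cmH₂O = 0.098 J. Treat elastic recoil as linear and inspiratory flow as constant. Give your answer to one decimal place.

Per-breath work = Vt × [½(Pplat−PEEP) + (PIP−Pplat)] = 0.455 × [0.5×20.0 + 6.4] = 0.455 × 16.4 = 7.462 L·cmH2O.
Power = 16 × 7.462 = 119.39 L·cmH2O/min.
× 0.098 J/(L·cmH2O) → 11.7 J/min.

11.7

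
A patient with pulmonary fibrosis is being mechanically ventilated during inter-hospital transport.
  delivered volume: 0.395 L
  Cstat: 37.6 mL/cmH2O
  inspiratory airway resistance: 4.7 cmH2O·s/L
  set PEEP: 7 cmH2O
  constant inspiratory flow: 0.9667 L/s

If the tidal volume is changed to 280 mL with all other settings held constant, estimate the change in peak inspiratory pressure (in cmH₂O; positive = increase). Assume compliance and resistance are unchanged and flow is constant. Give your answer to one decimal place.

PIP = Vt/C + R·V̇ + PEEP (constant-flow equation of motion).
Only the elastic term changes: ΔPIP = ΔVt / C = (280 − 395) / 37.6 = -3.059 cmH2O.

-3.1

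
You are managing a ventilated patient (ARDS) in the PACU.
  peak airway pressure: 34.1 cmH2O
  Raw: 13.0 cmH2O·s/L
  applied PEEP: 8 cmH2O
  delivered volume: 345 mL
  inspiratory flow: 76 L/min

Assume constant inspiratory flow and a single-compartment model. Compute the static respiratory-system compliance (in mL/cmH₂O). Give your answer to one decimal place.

35.8

Flow: 76 L/min ÷ 60 = 1.2667 L/s.
Equation of motion (constant flow): PIP = Vt/C + R·V̇ + PEEP.
Vt/C = PIP − R·V̇ − PEEP = 34.1 − 13.0×1.2667 − 8 = 34.1 − 16.467 − 8 = 9.633 cmH2O.
C = Vt / 9.633 = 345 / 9.633 = 35.814 mL/cmH2O.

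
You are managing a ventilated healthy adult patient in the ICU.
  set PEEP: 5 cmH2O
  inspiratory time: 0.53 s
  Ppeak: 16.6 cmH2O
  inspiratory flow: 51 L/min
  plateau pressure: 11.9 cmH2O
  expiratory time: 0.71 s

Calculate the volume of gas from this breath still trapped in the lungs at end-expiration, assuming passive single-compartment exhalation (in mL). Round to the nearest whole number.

63

Flow: 51 L/min ÷ 60 = 0.85 L/s.
Vt = flow × Ti = 0.85 L/s × 0.53 s × 1000 mL/L = 450.5 mL.
R = (PIP − Pplat)/V̇ = (16.6 − 11.9) / 0.85 = 4.7/0.85 = 5.529 cmH2O·s/L.
C = Vt/(Pplat − PEEP) = 450.5 / (11.9 − 5) = 450.5/6.9 = 65.29 mL/cmH2O.
τ = R × C = 5.529 × 0.06529 L/cmH2O = 0.361 s.
Fraction remaining = e^(−Te/τ) = e^(−0.71/0.361) = 0.1399.
Trapped volume = 450.5 × 0.1399 = 63.025 mL.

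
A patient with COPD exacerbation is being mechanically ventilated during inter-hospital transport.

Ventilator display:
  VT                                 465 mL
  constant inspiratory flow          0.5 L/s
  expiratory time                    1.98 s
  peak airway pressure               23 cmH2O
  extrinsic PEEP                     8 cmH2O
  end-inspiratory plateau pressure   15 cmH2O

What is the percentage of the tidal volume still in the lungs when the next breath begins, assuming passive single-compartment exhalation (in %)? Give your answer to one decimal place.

15.5

R = (PIP − Pplat)/V̇ = (23 − 15) / 0.5 = 8.0/0.5 = 16.0 cmH2O·s/L.
C = Vt/(Pplat − PEEP) = 465.0 / (15 − 8) = 465.0/7.0 = 66.429 mL/cmH2O.
τ = R × C = 16.0 × 0.06643 L/cmH2O = 1.063 s.
Fraction remaining at end-expiration = e^(−Te/τ) = e^(−1.98/1.063) = 0.1553 → 15.53%.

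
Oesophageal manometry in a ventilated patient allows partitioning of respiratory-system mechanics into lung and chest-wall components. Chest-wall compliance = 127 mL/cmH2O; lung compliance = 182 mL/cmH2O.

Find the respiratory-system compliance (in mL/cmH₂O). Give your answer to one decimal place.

Lung and chest wall are elastances in series: 1/Crs = 1/CL + 1/Ccw.
1/Crs = 1/182 + 1/127 = 0.01337.
Crs = 74.794 mL/cmH2O.

74.8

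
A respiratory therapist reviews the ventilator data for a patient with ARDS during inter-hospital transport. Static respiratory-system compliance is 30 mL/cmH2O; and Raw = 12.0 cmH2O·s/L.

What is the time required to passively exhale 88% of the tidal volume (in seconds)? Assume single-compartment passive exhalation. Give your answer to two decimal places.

τ = R × C = 12.0 × 30 mL/cmH2O = 12.0 × 0.030 L/cmH2O = 0.36 s.
Exhaled fraction f = 1 − e^(−t/τ) → t = −τ·ln(1 − f) = −0.36·ln(0.12) = 0.7633 s.

0.76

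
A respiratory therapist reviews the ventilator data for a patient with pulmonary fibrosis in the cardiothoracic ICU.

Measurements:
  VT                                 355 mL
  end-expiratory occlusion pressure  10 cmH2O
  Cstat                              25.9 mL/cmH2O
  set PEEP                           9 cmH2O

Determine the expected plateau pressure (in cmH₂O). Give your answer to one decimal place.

23.7

End-expiratory occlusion gives total PEEP = 10 cmH2O (intrinsic PEEP = 10 − 9 = 1). Use total PEEP for the elastic gradient.
Pplat = PEEPtotal + Vt / Cstat = 10 + 355 / 25.9 = 10 + 13.707 = 23.707 cmH2O.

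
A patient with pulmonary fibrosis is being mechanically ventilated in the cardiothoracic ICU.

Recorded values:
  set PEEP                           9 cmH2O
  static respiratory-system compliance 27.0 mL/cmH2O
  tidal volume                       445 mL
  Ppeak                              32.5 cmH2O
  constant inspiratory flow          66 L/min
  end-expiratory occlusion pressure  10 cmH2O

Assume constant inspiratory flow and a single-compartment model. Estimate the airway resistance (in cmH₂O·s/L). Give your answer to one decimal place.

5.5

Flow: 66 L/min ÷ 60 = 1.1 L/s.
Total PEEP = 10 cmH2O (set 9 + intrinsic 1); this is the baseline alveolar pressure.
Equation of motion (constant flow): PIP = Vt/C + R·V̇ + PEEP.
R·V̇ = PIP − Vt/C − PEEP = 32.5 − 445/27.0 − 10 = 32.5 − 16.481 − 10 = 6.019 cmH2O.
R = 6.019 / 1.1 = 5.472 cmH2O·s/L.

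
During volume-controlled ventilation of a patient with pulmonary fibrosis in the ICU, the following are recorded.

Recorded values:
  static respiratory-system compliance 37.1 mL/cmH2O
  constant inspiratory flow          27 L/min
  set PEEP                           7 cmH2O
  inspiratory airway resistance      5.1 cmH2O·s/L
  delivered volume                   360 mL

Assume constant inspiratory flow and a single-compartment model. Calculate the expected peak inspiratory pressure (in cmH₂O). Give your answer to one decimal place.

19.0

Flow: 27 L/min ÷ 60 = 0.45 L/s.
Equation of motion (constant flow): PIP = Vt/C + R·V̇ + PEEP.
PIP = 360/37.1 + 5.1×0.45 + 7 = 9.704 + 2.295 + 7 = 18.999 cmH2O.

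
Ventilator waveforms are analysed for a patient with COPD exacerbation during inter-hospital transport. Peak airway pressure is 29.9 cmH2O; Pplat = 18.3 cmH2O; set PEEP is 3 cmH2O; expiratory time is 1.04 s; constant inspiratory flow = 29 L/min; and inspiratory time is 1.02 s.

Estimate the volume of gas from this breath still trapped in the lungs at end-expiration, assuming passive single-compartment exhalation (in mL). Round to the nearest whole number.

Flow: 29 L/min ÷ 60 = 0.4833 L/s.
Vt = flow × Ti = 0.4833 L/s × 1.02 s × 1000 mL/L = 492.97 mL.
R = (PIP − Pplat)/V̇ = (29.9 − 18.3) / 0.4833 = 11.6/0.4833 = 24.002 cmH2O·s/L.
C = Vt/(Pplat − PEEP) = 492.97 / (18.3 − 3) = 492.97/15.3 = 32.22 mL/cmH2O.
τ = R × C = 24.002 × 0.03222 L/cmH2O = 0.7733 s.
Fraction remaining = e^(−Te/τ) = e^(−1.04/0.7733) = 0.2606.
Trapped volume = 492.97 × 0.2606 = 128.47 mL.

128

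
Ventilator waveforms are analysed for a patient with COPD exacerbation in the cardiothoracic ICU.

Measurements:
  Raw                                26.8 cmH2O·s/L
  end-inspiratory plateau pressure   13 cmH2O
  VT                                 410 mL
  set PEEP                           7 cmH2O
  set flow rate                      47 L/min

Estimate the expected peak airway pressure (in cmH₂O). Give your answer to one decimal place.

34.0

Flow: 47 L/min ÷ 60 = 0.7833 L/s.
PIP = Pplat + Raw × flow = 13 + 26.8 × 0.7833 = 13 + 20.992 = 33.992 cmH2O.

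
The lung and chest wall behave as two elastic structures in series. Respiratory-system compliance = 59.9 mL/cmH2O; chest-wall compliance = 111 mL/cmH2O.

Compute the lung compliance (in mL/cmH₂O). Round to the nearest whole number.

130

1/CL = 1/Crs − 1/Ccw.
1/CL = 1/59.9 − 1/111 = 0.007685.
CL = 130.12 mL/cmH2O.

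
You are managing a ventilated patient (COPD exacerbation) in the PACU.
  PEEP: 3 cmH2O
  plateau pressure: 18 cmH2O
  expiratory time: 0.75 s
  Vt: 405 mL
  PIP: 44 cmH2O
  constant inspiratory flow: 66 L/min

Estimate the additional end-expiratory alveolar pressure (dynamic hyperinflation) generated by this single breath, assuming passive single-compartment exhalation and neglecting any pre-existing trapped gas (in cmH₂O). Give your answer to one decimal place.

4.6

Flow: 66 L/min ÷ 60 = 1.1 L/s.
R = (PIP − Pplat)/V̇ = (44 − 18) / 1.1 = 26.0/1.1 = 23.636 cmH2O·s/L.
C = Vt/(Pplat − PEEP) = 405.0 / (18 − 3) = 405.0/15.0 = 27.0 mL/cmH2O.
τ = R × C = 23.636 × 0.027 L/cmH2O = 0.6382 s.
Fraction remaining = e^(−Te/τ) = e^(−0.75/0.6382) = 0.3088; trapped volume = 405.0 × 0.3088 = 125.06 mL.
Additional alveolar pressure from trapping ≈ V_trapped / C = 125.06 / 27.0 = 4.632 cmH2O.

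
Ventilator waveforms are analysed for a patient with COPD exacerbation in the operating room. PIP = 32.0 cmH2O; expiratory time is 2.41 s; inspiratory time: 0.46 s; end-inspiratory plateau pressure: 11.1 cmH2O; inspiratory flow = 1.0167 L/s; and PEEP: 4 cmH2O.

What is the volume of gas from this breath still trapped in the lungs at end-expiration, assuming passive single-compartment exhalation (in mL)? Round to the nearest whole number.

79

Vt = flow × Ti = 1.0167 L/s × 0.46 s × 1000 mL/L = 467.68 mL.
R = (PIP − Pplat)/V̇ = (32.0 − 11.1) / 1.0167 = 20.9/1.0167 = 20.557 cmH2O·s/L.
C = Vt/(Pplat − PEEP) = 467.68 / (11.1 − 4) = 467.68/7.1 = 65.87 mL/cmH2O.
τ = R × C = 20.557 × 0.06587 L/cmH2O = 1.354 s.
Fraction remaining = e^(−Te/τ) = e^(−2.41/1.354) = 0.1687.
Trapped volume = 467.68 × 0.1687 = 78.898 mL.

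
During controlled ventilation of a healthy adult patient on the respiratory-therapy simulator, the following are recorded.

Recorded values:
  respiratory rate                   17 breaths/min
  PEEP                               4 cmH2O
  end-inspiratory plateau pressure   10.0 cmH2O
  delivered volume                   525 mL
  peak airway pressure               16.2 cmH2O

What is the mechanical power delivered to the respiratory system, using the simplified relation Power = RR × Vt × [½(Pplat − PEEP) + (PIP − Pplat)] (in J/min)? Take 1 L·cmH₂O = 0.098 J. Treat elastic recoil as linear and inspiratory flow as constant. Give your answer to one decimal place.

Per-breath work = Vt × [½(Pplat−PEEP) + (PIP−Pplat)] = 0.525 × [0.5×6.0 + 6.2] = 0.525 × 9.2 = 4.83 L·cmH2O.
Power = 17 × 4.83 = 82.11 L·cmH2O/min.
× 0.098 J/(L·cmH2O) → 8.047 J/min.

8.0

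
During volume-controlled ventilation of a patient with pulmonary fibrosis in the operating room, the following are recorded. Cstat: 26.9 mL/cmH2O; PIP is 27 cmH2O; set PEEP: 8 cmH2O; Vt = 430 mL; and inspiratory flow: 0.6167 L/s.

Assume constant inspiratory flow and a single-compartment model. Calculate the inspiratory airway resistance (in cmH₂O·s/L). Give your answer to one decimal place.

4.9

Equation of motion (constant flow): PIP = Vt/C + R·V̇ + PEEP.
R·V̇ = PIP − Vt/C − PEEP = 27 − 430/26.9 − 8 = 27 − 15.985 − 8 = 3.015 cmH2O.
R = 3.015 / 0.6167 = 4.889 cmH2O·s/L.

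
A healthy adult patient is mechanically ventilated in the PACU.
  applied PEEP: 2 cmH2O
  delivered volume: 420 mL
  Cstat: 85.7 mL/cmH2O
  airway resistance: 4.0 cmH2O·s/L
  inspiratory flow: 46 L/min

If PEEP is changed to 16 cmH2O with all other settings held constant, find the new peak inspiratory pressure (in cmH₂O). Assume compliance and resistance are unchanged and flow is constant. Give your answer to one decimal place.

Flow: 46 L/min ÷ 60 = 0.7667 L/s.
PIP = Vt/C + R·V̇ + PEEP (constant-flow equation of motion).
Only the baseline term changes: ΔPIP = ΔPEEP = 16 − 2 = 14.0 cmH2O.
Original PIP = 420/85.7 + 4.0×0.7667 + 2 = 9.968 cmH2O; new PIP = 9.968 + (14.0) = 23.968 cmH2O.

24.0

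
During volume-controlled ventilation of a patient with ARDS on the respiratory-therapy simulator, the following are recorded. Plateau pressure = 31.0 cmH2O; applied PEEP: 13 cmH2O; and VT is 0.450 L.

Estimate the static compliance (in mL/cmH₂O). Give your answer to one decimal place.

25.0

Cstat = Vt / (Pplat − PEEP) = 450 / (31.0 − 13) = 450 / 18.0 = 25.0 mL/cmH2O.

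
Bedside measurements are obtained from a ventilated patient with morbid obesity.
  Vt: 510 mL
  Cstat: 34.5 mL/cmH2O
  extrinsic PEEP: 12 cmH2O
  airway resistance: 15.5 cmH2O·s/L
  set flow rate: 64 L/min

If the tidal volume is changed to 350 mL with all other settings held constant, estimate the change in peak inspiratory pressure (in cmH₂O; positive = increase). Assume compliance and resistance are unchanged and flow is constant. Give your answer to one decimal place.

-4.6

PIP = Vt/C + R·V̇ + PEEP (constant-flow equation of motion).
Only the elastic term changes: ΔPIP = ΔVt / C = (350 − 510) / 34.5 = -4.638 cmH2O.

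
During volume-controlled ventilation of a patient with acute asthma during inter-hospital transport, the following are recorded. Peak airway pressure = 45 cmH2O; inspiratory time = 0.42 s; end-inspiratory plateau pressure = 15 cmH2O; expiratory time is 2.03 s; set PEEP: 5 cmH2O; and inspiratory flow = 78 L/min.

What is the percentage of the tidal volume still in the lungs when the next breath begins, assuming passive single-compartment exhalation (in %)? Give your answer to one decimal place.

Flow: 78 L/min ÷ 60 = 1.3 L/s.
Vt = flow × Ti = 1.3 L/s × 0.42 s × 1000 mL/L = 546.0 mL.
R = (PIP − Pplat)/V̇ = (45 − 15) / 1.3 = 30.0/1.3 = 23.077 cmH2O·s/L.
C = Vt/(Pplat − PEEP) = 546.0 / (15 − 5) = 546.0/10.0 = 54.6 mL/cmH2O.
τ = R × C = 23.077 × 0.0546 L/cmH2O = 1.26 s.
Fraction remaining at end-expiration = e^(−Te/τ) = e^(−2.03/1.26) = 0.1997 → 19.97%.

20.0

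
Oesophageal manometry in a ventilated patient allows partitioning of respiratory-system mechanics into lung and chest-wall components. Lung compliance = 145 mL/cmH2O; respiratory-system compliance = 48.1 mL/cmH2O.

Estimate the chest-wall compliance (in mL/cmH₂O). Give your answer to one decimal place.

1/Ccw = 1/Crs − 1/CL.
1/Ccw = 1/48.1 − 1/145 = 0.01389.
Ccw = 71.994 mL/cmH2O.

72.0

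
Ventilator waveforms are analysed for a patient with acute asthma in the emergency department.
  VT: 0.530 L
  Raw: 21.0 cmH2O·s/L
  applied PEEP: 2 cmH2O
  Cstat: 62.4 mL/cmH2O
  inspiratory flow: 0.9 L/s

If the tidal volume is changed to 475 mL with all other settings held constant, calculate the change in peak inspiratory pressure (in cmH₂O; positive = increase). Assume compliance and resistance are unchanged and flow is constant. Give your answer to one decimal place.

-0.9

PIP = Vt/C + R·V̇ + PEEP (constant-flow equation of motion).
Only the elastic term changes: ΔPIP = ΔVt / C = (475 − 530) / 62.4 = -0.8814 cmH2O.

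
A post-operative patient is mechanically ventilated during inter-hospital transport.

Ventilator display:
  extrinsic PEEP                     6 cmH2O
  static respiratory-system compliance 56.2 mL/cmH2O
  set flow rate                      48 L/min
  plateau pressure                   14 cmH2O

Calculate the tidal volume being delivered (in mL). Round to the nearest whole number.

450

Vt = Cstat × (Pplat − PEEP) = 56.2 × (14 − 6) = 56.2 × 8.0 = 449.6 mL.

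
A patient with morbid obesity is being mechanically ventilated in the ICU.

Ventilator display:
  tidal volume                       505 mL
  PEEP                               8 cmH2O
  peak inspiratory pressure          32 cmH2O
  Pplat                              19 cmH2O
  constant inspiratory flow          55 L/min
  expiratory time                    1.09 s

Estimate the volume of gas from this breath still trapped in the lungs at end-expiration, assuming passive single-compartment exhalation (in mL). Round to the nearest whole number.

Flow: 55 L/min ÷ 60 = 0.9167 L/s.
R = (PIP − Pplat)/V̇ = (32 − 19) / 0.9167 = 13.0/0.9167 = 14.181 cmH2O·s/L.
C = Vt/(Pplat − PEEP) = 505.0 / (19 − 8) = 505.0/11.0 = 45.909 mL/cmH2O.
τ = R × C = 14.181 × 0.04591 L/cmH2O = 0.651 s.
Fraction remaining = e^(−Te/τ) = e^(−1.09/0.651) = 0.1874.
Trapped volume = 505.0 × 0.1874 = 94.637 mL.

95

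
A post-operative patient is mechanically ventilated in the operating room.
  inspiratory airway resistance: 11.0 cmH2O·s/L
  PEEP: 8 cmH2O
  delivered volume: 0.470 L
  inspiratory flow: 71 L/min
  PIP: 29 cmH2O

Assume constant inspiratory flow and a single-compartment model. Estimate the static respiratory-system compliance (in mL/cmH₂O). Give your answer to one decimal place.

Flow: 71 L/min ÷ 60 = 1.1833 L/s.
Equation of motion (constant flow): PIP = Vt/C + R·V̇ + PEEP.
Vt/C = PIP − R·V̇ − PEEP = 29 − 11.0×1.1833 − 8 = 29 − 13.016 − 8 = 7.984 cmH2O.
C = Vt / 7.984 = 470 / 7.984 = 58.868 mL/cmH2O.

58.9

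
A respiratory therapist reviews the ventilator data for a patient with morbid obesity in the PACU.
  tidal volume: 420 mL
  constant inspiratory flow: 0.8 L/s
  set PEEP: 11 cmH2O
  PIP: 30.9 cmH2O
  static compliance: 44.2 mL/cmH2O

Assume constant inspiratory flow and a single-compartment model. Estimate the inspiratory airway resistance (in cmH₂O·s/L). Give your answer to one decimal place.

13.0

Equation of motion (constant flow): PIP = Vt/C + R·V̇ + PEEP.
R·V̇ = PIP − Vt/C − PEEP = 30.9 − 420/44.2 − 11 = 30.9 − 9.502 − 11 = 10.398 cmH2O.
R = 10.398 / 0.8 = 12.998 cmH2O·s/L.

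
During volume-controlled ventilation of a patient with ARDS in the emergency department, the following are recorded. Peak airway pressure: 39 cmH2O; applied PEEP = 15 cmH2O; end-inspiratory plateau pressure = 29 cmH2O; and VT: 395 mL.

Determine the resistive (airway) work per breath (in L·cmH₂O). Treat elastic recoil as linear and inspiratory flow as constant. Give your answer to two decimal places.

3.95

With constant inspiratory flow the resistive pressure is constant at PIP − Pplat = 39 − 29 = 10.0 cmH2O, so resistive work = 10.0 × 0.395 = 3.95 L·cmH2O.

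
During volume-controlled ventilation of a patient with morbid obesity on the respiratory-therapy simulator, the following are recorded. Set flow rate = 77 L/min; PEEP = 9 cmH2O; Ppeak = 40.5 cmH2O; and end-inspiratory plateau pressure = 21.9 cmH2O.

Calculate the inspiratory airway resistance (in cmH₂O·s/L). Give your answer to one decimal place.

14.5

Flow: 77 L/min ÷ 60 = 1.2833 L/s.
Raw = (PIP − Pplat) / flow = (40.5 − 21.9) / 1.2833 = 18.6 / 1.2833 = 14.494 cmH2O·s/L.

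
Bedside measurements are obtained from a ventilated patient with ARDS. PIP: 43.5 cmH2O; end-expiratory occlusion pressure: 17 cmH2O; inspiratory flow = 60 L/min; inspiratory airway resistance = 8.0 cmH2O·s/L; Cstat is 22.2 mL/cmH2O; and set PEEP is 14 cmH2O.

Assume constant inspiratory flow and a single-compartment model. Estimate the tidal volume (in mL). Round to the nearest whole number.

Flow: 60 L/min ÷ 60 = 1 L/s.
Total PEEP = 17 cmH2O (set 14 + intrinsic 3); this is the baseline alveolar pressure.
Equation of motion (constant flow): PIP = Vt/C + R·V̇ + PEEP.
Vt/C = PIP − R·V̇ − PEEP = 43.5 − 8.0 − 17 = 18.5 cmH2O.
Vt = C × 18.5 = 22.2 × 18.5 = 410.7 mL.

411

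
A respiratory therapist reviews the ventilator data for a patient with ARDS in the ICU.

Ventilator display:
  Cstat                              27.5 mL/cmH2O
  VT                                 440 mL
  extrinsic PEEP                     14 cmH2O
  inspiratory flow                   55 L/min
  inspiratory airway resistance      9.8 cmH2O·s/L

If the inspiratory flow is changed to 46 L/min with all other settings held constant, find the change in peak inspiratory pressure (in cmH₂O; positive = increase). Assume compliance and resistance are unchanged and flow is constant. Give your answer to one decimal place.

-1.5

Flow: 55 L/min ÷ 60 = 0.9167 L/s.
New flow: 46 L/min ÷ 60 = 0.7667 L/s.
PIP = Vt/C + R·V̇ + PEEP (constant-flow equation of motion).
Only the resistive term changes: ΔPIP = R × ΔV̇ = 9.8 × (0.7667 − 0.9167) = 9.8 × -0.15 = -1.47 cmH2O.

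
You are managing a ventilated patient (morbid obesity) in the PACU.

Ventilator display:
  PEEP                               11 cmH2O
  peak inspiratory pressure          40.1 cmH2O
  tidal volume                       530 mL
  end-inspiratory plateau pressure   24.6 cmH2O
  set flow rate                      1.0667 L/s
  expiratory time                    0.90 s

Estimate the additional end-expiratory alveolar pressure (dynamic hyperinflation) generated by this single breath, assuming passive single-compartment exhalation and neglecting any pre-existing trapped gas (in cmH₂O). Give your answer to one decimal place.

R = (PIP − Pplat)/V̇ = (40.1 − 24.6) / 1.0667 = 15.5/1.0667 = 14.531 cmH2O·s/L.
C = Vt/(Pplat − PEEP) = 530.0 / (24.6 − 11) = 530.0/13.6 = 38.971 mL/cmH2O.
τ = R × C = 14.531 × 0.03897 L/cmH2O = 0.5663 s.
Fraction remaining = e^(−Te/τ) = e^(−0.90/0.5663) = 0.2041; trapped volume = 530.0 × 0.2041 = 108.17 mL.
Additional alveolar pressure from trapping ≈ V_trapped / C = 108.17 / 38.971 = 2.776 cmH2O.

2.8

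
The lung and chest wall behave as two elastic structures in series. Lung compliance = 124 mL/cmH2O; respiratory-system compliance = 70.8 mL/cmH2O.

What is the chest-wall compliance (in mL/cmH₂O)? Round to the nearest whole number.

165

1/Ccw = 1/Crs − 1/CL.
1/Ccw = 1/70.8 − 1/124 = 0.00606.
Ccw = 165.02 mL/cmH2O.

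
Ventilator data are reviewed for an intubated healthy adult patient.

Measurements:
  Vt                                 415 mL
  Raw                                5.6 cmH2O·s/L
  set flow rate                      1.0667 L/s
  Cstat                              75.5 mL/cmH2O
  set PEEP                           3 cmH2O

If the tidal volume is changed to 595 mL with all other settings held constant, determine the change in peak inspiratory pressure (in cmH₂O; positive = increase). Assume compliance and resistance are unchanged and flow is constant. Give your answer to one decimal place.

2.4

PIP = Vt/C + R·V̇ + PEEP (constant-flow equation of motion).
Only the elastic term changes: ΔPIP = ΔVt / C = (595 − 415) / 75.5 = 2.384 cmH2O.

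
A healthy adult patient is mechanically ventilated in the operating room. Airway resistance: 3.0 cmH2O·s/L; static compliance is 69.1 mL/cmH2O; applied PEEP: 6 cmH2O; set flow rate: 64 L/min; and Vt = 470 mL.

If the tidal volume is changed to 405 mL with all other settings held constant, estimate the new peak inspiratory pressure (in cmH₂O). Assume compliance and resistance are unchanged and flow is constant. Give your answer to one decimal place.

15.1

Flow: 64 L/min ÷ 60 = 1.0667 L/s.
PIP = Vt/C + R·V̇ + PEEP (constant-flow equation of motion).
Only the elastic term changes: ΔPIP = ΔVt / C = (405 − 470) / 69.1 = -0.9407 cmH2O.
Original PIP = 470/69.1 + 3.0×1.0667 + 6 = 16.002 cmH2O; new PIP = 16.002 + (-0.9407) = 15.061 cmH2O.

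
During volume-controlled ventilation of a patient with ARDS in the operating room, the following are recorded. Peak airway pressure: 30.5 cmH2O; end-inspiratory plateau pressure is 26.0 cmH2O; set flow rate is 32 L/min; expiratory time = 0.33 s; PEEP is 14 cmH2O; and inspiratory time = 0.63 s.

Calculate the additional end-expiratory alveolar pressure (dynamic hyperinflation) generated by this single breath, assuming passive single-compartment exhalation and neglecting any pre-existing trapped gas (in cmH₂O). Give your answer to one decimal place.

3.0

Flow: 32 L/min ÷ 60 = 0.5333 L/s.
Vt = flow × Ti = 0.5333 L/s × 0.63 s × 1000 mL/L = 335.98 mL.
R = (PIP − Pplat)/V̇ = (30.5 − 26.0) / 0.5333 = 4.5/0.5333 = 8.438 cmH2O·s/L.
C = Vt/(Pplat − PEEP) = 335.98 / (26.0 − 14) = 335.98/12.0 = 27.998 mL/cmH2O.
τ = R × C = 8.438 × 0.028 L/cmH2O = 0.2363 s.
Fraction remaining = e^(−Te/τ) = e^(−0.33/0.2363) = 0.2475; trapped volume = 335.98 × 0.2475 = 83.155 mL.
Additional alveolar pressure from trapping ≈ V_trapped / C = 83.155 / 27.998 = 2.97 cmH2O.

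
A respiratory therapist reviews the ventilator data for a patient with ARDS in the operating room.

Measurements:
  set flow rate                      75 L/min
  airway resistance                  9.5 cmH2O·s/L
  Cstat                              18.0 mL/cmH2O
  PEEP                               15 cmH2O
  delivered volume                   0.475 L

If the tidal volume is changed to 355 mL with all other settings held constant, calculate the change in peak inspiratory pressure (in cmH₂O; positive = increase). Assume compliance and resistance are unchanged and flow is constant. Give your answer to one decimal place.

PIP = Vt/C + R·V̇ + PEEP (constant-flow equation of motion).
Only the elastic term changes: ΔPIP = ΔVt / C = (355 − 475) / 18.0 = -6.667 cmH2O.

-6.7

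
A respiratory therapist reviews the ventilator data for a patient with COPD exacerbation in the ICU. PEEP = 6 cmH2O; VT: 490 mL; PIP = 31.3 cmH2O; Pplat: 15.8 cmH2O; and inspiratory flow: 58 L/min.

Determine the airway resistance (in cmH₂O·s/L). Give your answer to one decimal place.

Flow: 58 L/min ÷ 60 = 0.9667 L/s.
Raw = (PIP − Pplat) / flow = (31.3 − 15.8) / 0.9667 = 15.5 / 0.9667 = 16.034 cmH2O·s/L.

16.0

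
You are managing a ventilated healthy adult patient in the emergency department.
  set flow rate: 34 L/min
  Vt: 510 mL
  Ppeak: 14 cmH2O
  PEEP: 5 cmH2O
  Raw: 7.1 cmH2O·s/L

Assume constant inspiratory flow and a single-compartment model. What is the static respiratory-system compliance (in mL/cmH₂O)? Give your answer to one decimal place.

Flow: 34 L/min ÷ 60 = 0.5667 L/s.
Equation of motion (constant flow): PIP = Vt/C + R·V̇ + PEEP.
Vt/C = PIP − R·V̇ − PEEP = 14 − 7.1×0.5667 − 5 = 14 − 4.024 − 5 = 4.976 cmH2O.
C = Vt / 4.976 = 510 / 4.976 = 102.49 mL/cmH2O.

102.5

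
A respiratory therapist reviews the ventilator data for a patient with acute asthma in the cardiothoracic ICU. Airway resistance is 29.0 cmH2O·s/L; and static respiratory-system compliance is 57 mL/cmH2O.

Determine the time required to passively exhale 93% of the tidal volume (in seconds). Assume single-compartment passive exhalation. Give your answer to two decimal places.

4.40

τ = R × C = 29.0 × 57 mL/cmH2O = 29.0 × 0.057 L/cmH2O = 1.653 s.
Exhaled fraction f = 1 − e^(−t/τ) → t = −τ·ln(1 − f) = −1.653·ln(0.07) = 4.396 s.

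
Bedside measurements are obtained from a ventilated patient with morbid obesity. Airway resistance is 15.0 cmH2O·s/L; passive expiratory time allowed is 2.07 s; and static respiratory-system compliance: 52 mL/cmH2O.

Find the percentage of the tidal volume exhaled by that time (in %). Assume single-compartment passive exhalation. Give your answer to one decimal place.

τ = R × C = 15.0 × 52 mL/cmH2O = 15.0 × 0.052 L/cmH2O = 0.78 s.
Passive exhalation: V(t)/V₀ = e^(−t/τ) = e^(−2.07/0.78) = 0.07038.
Fraction exhaled = 1 − 0.07038 = 0.9296 → 92.96%.

93.0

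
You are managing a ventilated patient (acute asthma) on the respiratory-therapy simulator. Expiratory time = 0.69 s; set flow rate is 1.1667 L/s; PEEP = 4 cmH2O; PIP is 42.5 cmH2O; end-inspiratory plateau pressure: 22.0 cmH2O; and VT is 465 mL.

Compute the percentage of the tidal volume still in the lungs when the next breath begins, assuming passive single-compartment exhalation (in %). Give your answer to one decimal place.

R = (PIP − Pplat)/V̇ = (42.5 − 22.0) / 1.1667 = 20.5/1.1667 = 17.571 cmH2O·s/L.
C = Vt/(Pplat − PEEP) = 465.0 / (22.0 − 4) = 465.0/18.0 = 25.833 mL/cmH2O.
τ = R × C = 17.571 × 0.02583 L/cmH2O = 0.4539 s.
Fraction remaining at end-expiration = e^(−Te/τ) = e^(−0.69/0.4539) = 0.2187 → 21.87%.

21.9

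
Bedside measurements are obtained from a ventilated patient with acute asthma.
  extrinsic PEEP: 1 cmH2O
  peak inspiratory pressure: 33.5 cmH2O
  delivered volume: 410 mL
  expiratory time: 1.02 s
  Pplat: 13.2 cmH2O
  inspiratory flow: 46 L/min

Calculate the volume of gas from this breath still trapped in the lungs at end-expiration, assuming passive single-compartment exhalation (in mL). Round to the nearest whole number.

130

Flow: 46 L/min ÷ 60 = 0.7667 L/s.
R = (PIP − Pplat)/V̇ = (33.5 − 13.2) / 0.7667 = 20.3/0.7667 = 26.477 cmH2O·s/L.
C = Vt/(Pplat − PEEP) = 410.0 / (13.2 − 1) = 410.0/12.2 = 33.607 mL/cmH2O.
τ = R × C = 26.477 × 0.03361 L/cmH2O = 0.8899 s.
Fraction remaining = e^(−Te/τ) = e^(−1.02/0.8899) = 0.3178.
Trapped volume = 410.0 × 0.3178 = 130.3 mL.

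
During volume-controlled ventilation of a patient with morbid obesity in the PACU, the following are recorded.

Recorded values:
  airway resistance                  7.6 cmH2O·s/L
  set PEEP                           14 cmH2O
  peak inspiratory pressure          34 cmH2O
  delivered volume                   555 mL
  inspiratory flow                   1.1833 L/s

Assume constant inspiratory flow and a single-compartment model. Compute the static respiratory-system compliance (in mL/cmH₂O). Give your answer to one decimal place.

Equation of motion (constant flow): PIP = Vt/C + R·V̇ + PEEP.
Vt/C = PIP − R·V̇ − PEEP = 34 − 7.6×1.1833 − 14 = 34 − 8.993 − 14 = 11.007 cmH2O.
C = Vt / 11.007 = 555 / 11.007 = 50.422 mL/cmH2O.

50.4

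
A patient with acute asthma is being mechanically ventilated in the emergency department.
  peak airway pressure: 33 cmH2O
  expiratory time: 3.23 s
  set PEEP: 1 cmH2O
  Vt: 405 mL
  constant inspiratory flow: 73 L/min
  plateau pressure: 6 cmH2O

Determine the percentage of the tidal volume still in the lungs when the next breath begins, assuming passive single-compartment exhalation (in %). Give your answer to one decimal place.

16.6

Flow: 73 L/min ÷ 60 = 1.2167 L/s.
R = (PIP − Pplat)/V̇ = (33 − 6) / 1.2167 = 27.0/1.2167 = 22.191 cmH2O·s/L.
C = Vt/(Pplat − PEEP) = 405.0 / (6 − 1) = 405.0/5.0 = 81.0 mL/cmH2O.
τ = R × C = 22.191 × 0.081 L/cmH2O = 1.797 s.
Fraction remaining at end-expiration = e^(−Te/τ) = e^(−3.23/1.797) = 0.1657 → 16.57%.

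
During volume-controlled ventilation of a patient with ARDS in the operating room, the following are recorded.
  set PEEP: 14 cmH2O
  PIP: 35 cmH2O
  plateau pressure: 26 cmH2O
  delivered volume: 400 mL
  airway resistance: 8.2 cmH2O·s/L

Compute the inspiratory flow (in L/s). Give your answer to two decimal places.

flow = (PIP − Pplat) / Raw = 9.0 / 8.2 = 1.098 L/s.

1.10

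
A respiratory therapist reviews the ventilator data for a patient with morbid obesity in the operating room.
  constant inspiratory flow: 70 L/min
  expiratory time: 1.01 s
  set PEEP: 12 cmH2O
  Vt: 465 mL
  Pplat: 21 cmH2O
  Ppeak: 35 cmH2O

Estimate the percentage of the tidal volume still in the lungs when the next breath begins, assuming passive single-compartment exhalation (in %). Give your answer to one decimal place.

19.6

Flow: 70 L/min ÷ 60 = 1.1667 L/s.
R = (PIP − Pplat)/V̇ = (35 − 21) / 1.1667 = 14.0/1.1667 = 12.0 cmH2O·s/L.
C = Vt/(Pplat − PEEP) = 465.0 / (21 − 12) = 465.0/9.0 = 51.667 mL/cmH2O.
τ = R × C = 12.0 × 0.05167 L/cmH2O = 0.62 s.
Fraction remaining at end-expiration = e^(−Te/τ) = e^(−1.01/0.62) = 0.1961 → 19.61%.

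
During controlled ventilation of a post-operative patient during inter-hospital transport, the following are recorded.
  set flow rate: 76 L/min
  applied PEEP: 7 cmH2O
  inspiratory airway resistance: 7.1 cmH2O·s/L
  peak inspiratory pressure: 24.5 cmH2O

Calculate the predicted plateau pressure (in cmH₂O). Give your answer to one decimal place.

15.5

Flow: 76 L/min ÷ 60 = 1.2667 L/s.
Pplat = PIP − Raw × flow = 24.5 − 7.1 × 1.2667 = 24.5 − 8.994 = 15.506 cmH2O.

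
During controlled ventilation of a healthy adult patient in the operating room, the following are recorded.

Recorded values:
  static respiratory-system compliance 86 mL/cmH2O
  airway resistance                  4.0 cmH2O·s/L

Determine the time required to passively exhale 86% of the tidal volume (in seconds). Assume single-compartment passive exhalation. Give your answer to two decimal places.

0.68

τ = R × C = 4.0 × 86 mL/cmH2O = 4.0 × 0.086 L/cmH2O = 0.344 s.
Exhaled fraction f = 1 − e^(−t/τ) → t = −τ·ln(1 − f) = −0.344·ln(0.14) = 0.6763 s.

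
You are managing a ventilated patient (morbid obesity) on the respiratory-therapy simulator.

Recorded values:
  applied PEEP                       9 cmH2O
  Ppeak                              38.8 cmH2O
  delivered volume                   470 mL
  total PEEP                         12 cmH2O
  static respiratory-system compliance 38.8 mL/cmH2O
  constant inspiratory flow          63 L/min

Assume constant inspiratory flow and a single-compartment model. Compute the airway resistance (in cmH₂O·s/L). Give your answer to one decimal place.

14.0

Flow: 63 L/min ÷ 60 = 1.05 L/s.
Total PEEP = 12 cmH2O (set 9 + intrinsic 3); this is the baseline alveolar pressure.
Equation of motion (constant flow): PIP = Vt/C + R·V̇ + PEEP.
R·V̇ = PIP − Vt/C − PEEP = 38.8 − 470/38.8 − 12 = 38.8 − 12.113 − 12 = 14.687 cmH2O.
R = 14.687 / 1.05 = 13.988 cmH2O·s/L.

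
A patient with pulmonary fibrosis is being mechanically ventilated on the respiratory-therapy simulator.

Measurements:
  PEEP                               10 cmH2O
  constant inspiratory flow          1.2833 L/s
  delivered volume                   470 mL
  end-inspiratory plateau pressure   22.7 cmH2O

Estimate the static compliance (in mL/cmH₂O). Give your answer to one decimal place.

37.0

Cstat = Vt / (Pplat − PEEP) = 470 / (22.7 − 10) = 470 / 12.7 = 37.008 mL/cmH2O.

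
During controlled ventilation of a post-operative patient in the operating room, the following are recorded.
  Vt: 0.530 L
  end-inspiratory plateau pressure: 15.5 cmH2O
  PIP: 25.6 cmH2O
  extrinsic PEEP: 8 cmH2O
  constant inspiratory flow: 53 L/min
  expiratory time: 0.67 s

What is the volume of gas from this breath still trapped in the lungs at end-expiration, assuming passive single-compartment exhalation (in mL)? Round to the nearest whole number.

231

Flow: 53 L/min ÷ 60 = 0.8833 L/s.
R = (PIP − Pplat)/V̇ = (25.6 − 15.5) / 0.8833 = 10.1/0.8833 = 11.434 cmH2O·s/L.
C = Vt/(Pplat − PEEP) = 530.0 / (15.5 − 8) = 530.0/7.5 = 70.667 mL/cmH2O.
τ = R × C = 11.434 × 0.07067 L/cmH2O = 0.808 s.
Fraction remaining = e^(−Te/τ) = e^(−0.67/0.808) = 0.4364.
Trapped volume = 530.0 × 0.4364 = 231.29 mL.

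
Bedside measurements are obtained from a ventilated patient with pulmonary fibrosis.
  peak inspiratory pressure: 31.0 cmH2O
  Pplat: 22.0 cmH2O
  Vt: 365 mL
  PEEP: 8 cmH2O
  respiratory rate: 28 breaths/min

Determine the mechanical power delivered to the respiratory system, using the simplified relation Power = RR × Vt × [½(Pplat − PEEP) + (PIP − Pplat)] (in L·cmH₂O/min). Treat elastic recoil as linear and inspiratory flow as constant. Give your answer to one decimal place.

163.5

Per-breath work = Vt × [½(Pplat−PEEP) + (PIP−Pplat)] = 0.365 × [0.5×14.0 + 9.0] = 0.365 × 16.0 = 5.84 L·cmH2O.
Power = 28 × 5.84 = 163.52 L·cmH2O/min.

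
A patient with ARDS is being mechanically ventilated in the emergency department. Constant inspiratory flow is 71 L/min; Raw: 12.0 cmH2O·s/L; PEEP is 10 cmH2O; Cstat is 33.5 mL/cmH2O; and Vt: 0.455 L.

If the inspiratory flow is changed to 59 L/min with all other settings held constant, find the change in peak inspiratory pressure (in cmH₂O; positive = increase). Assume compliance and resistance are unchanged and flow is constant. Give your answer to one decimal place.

-2.4

Flow: 71 L/min ÷ 60 = 1.1833 L/s.
New flow: 59 L/min ÷ 60 = 0.9833 L/s.
PIP = Vt/C + R·V̇ + PEEP (constant-flow equation of motion).
Only the resistive term changes: ΔPIP = R × ΔV̇ = 12.0 × (0.9833 − 1.1833) = 12.0 × -0.2 = -2.4 cmH2O.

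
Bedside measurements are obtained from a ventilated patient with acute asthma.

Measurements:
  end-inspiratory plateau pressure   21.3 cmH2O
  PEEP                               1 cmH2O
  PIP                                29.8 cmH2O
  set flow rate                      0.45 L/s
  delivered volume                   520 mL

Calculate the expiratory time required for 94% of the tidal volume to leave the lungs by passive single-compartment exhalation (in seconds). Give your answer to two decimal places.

R = (PIP − Pplat)/V̇ = (29.8 − 21.3) / 0.45 = 8.5/0.45 = 18.889 cmH2O·s/L.
C = Vt/(Pplat − PEEP) = 520.0 / (21.3 − 1) = 520.0/20.3 = 25.616 mL/cmH2O.
τ = R × C = 18.889 × 0.02562 L/cmH2O = 0.4839 s.
t = −τ·ln(1 − 0.94) = −0.4839·ln(0.06) = 1.361 s.

1.36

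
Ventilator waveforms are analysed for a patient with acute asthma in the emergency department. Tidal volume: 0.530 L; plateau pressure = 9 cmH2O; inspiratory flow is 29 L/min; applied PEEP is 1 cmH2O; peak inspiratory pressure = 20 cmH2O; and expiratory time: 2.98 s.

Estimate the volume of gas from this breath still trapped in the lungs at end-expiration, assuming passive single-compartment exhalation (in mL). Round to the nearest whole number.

Flow: 29 L/min ÷ 60 = 0.4833 L/s.
R = (PIP − Pplat)/V̇ = (20 − 9) / 0.4833 = 11.0/0.4833 = 22.76 cmH2O·s/L.
C = Vt/(Pplat − PEEP) = 530.0 / (9 − 1) = 530.0/8.0 = 66.25 mL/cmH2O.
τ = R × C = 22.76 × 0.06625 L/cmH2O = 1.508 s.
Fraction remaining = e^(−Te/τ) = e^(−2.98/1.508) = 0.1386.
Trapped volume = 530.0 × 0.1386 = 73.458 mL.

73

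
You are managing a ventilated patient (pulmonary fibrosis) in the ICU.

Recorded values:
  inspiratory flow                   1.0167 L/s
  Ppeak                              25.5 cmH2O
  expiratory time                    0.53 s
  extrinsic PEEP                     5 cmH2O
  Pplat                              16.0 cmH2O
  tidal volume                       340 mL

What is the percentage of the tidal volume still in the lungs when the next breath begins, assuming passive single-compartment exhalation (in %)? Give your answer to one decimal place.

R = (PIP − Pplat)/V̇ = (25.5 − 16.0) / 1.0167 = 9.5/1.0167 = 9.344 cmH2O·s/L.
C = Vt/(Pplat − PEEP) = 340.0 / (16.0 − 5) = 340.0/11.0 = 30.909 mL/cmH2O.
τ = R × C = 9.344 × 0.03091 L/cmH2O = 0.2888 s.
Fraction remaining at end-expiration = e^(−Te/τ) = e^(−0.53/0.2888) = 0.1596 → 15.96%.

16.0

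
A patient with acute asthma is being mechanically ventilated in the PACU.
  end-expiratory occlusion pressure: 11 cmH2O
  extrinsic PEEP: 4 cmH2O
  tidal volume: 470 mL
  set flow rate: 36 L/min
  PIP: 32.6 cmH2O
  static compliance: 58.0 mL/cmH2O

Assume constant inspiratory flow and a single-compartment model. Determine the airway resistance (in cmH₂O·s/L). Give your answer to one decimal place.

22.5

Flow: 36 L/min ÷ 60 = 0.6 L/s.
Total PEEP = 11 cmH2O (set 4 + intrinsic 7); this is the baseline alveolar pressure.
Equation of motion (constant flow): PIP = Vt/C + R·V̇ + PEEP.
R·V̇ = PIP − Vt/C − PEEP = 32.6 − 470/58.0 − 11 = 32.6 − 8.103 − 11 = 13.497 cmH2O.
R = 13.497 / 0.6 = 22.495 cmH2O·s/L.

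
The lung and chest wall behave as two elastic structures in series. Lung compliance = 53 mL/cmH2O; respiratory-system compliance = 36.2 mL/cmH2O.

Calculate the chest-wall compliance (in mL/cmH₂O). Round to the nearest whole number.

1/Ccw = 1/Crs − 1/CL.
1/Ccw = 1/36.2 − 1/53 = 0.008756.
Ccw = 114.21 mL/cmH2O.

114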